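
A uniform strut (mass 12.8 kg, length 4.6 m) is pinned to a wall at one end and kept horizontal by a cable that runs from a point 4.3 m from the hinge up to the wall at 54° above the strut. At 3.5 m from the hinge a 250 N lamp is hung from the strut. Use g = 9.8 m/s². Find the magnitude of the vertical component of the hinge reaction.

Take torques about the hinge: T sin 54° · 4.3 = 12.8×9.8×2.3 + 250×3.5 = 1163.5 N·m.
So T = 1163.5 / (0.8090 × 4.3) = 334.46 N.
ΣF_y = 0: H_y = (12.8×9.8 + 250) − T sin 54° = 375.44 − 270.58 = 104.86 N.

|H_y| ≈ 105 N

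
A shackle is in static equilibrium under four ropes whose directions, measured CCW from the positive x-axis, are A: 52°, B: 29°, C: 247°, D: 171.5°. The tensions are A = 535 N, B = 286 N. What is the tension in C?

Resolve: ΣF_x = 535 cos 52° + 286 cos 29° + T_C cos 247° + T_D cos 171.5° = 0.
        ΣF_y = 535 sin 52° + 286 sin 29° + T_C sin 247° + T_D sin 171.5° = 0.
The known terms sum to (579.5, 560.2) N, so -0.3907 T_C − 0.9890 T_D = -579.5 and -0.9205 T_C + 0.1478 T_D = -560.2.
Solving simultaneously: T_C = 660.8 N, T_D = 324.9 N.

T_C ≈ 661 N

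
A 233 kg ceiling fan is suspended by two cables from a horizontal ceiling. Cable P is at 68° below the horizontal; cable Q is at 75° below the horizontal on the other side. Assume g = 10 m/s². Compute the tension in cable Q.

T_Q ≈ 1450 N

Weight W = 233 × 10 = 2330 N acts straight down.
Horizontal: T_P cos 68° = T_Q cos 75°  →  T_P = 0.6909 T_Q.
Vertical: T_P sin 68° + T_Q sin 75° = 2330.
Substituting the horizontal relation into the vertical equation gives 1.607 T_Q = 2330, so T_Q = 1450 N.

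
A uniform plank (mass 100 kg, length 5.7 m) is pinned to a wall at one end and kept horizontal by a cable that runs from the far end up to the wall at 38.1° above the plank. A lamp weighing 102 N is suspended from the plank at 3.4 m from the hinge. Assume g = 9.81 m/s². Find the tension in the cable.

Take torques about the hinge: T sin 38.1° · 5.7 = 100×9.81×2.85 + 102×3.4 = 3142.7 N·m.
So T = 3142.7 / (0.6170 × 5.7) = 893.53 N.

T ≈ 894 N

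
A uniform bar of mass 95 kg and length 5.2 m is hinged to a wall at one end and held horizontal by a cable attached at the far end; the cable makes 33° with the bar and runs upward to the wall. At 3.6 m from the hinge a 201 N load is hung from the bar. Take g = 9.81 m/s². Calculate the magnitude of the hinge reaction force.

|H| ≈ 1070 N

Take torques about the hinge: T sin 33° · 5.2 = 95×9.81×2.6 + 201×3.6 = 3146.7 N·m.
So T = 3146.7 / (0.5446 × 5.2) = 1111.1 N.
ΣF_x = 0: H_x = T cos 33° = 931.82 N.
ΣF_y = 0: H_y = (95×9.81 + 201) − T sin 33° = 1133 − 605.13 = 527.82 N.
|H| = √(H_x² + H_y²) = √((931.82)² + (527.82)²) = 1070.9 N.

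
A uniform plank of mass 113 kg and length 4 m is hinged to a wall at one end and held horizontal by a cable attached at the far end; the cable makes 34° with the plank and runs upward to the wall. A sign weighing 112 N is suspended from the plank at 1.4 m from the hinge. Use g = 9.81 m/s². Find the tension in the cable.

Take torques about the hinge: T sin 34° · 4 = 113×9.81×2 + 112×1.4 = 2373.9 N·m.
So T = 2373.9 / (0.5592 × 4) = 1061.3 N.

T ≈ 1060 N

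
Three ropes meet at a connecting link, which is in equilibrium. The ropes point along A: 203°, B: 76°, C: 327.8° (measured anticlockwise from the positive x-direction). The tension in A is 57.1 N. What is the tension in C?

Resolve: ΣF_x = 57.1 cos 203° + T_B cos 76° + T_C cos 327.8° = 0.
        ΣF_y = 57.1 sin 203° + T_B sin 76° + T_C sin 327.8° = 0.
The known terms sum to (-52.56, -22.31) N, so 0.2419 T_B + 0.8462 T_C = 52.56 and 0.9703 T_B − 0.5329 T_C = 22.31.
Solving simultaneously: T_B = 49.36 N, T_C = 48 N.

T_C ≈ 48 N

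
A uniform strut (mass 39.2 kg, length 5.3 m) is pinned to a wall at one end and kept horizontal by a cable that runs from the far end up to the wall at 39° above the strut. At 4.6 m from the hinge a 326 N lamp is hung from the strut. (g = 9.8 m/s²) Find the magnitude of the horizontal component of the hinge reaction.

Take torques about the hinge: T sin 39° · 5.3 = 39.2×9.8×2.65 + 326×4.6 = 2517.6 N·m.
So T = 2517.6 / (0.6293 × 5.3) = 754.82 N.
ΣF_x = 0: H_x = T cos 39° = 586.61 N.

H_x ≈ 587 N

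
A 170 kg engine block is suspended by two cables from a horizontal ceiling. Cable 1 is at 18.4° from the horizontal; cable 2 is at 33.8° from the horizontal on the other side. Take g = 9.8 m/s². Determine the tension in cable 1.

T_1 ≈ 1750 N

Weight W = 170 × 9.8 = 1666 N acts straight down.
Horizontal: T_1 cos 18.4° = T_2 cos 33.8°  →  T_2 = 1.142 T_1.
Vertical: T_1 sin 18.4° + T_2 sin 33.8° = 1666.
Substituting the horizontal relation into the vertical equation gives 0.9509 T_1 = 1666, so T_1 = 1752 N.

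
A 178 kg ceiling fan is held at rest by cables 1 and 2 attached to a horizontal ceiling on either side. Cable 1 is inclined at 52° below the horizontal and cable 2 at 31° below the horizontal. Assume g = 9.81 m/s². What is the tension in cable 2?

Weight W = 178 × 9.81 = 1746 N acts straight down.
Horizontal: T_1 cos 52° = T_2 cos 31°  →  T_1 = 1.392 T_2.
Vertical: T_1 sin 52° + T_2 sin 31° = 1746.
Substituting the horizontal relation into the vertical equation gives 1.612 T_2 = 1746, so T_2 = 1083 N.

T_2 ≈ 1080 N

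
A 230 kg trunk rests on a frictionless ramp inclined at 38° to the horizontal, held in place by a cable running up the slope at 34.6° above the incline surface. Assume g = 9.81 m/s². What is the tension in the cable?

Take axes along and perpendicular to the incline. Weight components: W sin 38° = 1389 N down-slope, W cos 38° = 1778 N into the surface.
Along incline: T cos 34.6° = W sin 38° → T = 1688 N.
Perpendicular: N = W cos 38° − T sin 34.6° = 819.7 N.

T ≈ 1690 N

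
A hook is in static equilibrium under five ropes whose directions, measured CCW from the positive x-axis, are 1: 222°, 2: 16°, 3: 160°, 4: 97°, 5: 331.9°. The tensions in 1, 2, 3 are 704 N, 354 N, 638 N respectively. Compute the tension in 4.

T_4 ≈ 618 N

Resolve: ΣF_x = 704 cos 222° + 354 cos 16° + 638 cos 160° + T_4 cos 97° + T_5 cos 331.9° = 0.
        ΣF_y = 704 sin 222° + 354 sin 16° + 638 sin 160° + T_4 sin 97° + T_5 sin 331.9° = 0.
The known terms sum to (-782.4, -155.3) N, so -0.1219 T_4 + 0.8821 T_5 = 782.4 and 0.9925 T_4 − 0.4710 T_5 = 155.3.
Solving simultaneously: T_4 = 617.9 N, T_5 = 972.3 N.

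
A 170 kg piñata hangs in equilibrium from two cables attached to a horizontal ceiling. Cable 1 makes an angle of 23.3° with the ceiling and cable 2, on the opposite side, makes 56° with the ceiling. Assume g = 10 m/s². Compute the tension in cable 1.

T_1 ≈ 967 N

Weight W = 170 × 10 = 1700 N acts straight down.
Horizontal: T_1 cos 23.3° = T_2 cos 56°  →  T_2 = 1.642 T_1.
Vertical: T_1 sin 23.3° + T_2 sin 56° = 1700.
Substituting the horizontal relation into the vertical equation gives 1.757 T_1 = 1700, so T_1 = 967.4 N.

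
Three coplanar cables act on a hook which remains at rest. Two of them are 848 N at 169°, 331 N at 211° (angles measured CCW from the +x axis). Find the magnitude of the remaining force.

Sum the known components: ΣF_x = -1116 N, ΣF_y = -8.672 N.
For equilibrium the remaining force must supply (−ΣF_x, −ΣF_y) = (1116, 8.672) N.
Magnitude = √((1116)² + (8.672)²) = 1116 N; direction = atan2(8.672, 1116) = 0.4°.

F ≈ 1120 N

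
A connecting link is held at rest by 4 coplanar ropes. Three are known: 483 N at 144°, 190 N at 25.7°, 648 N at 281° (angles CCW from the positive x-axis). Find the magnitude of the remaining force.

Sum the known components: ΣF_x = -95.91 N, ΣF_y = -269.8 N.
For equilibrium the remaining force must supply (−ΣF_x, −ΣF_y) = (95.91, 269.8) N.
Magnitude = √((95.91)² + (269.8)²) = 286.3 N; direction = atan2(269.8, 95.91) = 70.4°.

F ≈ 286 N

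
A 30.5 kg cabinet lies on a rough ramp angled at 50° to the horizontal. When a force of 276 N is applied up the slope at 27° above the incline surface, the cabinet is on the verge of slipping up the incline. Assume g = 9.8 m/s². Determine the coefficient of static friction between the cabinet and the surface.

μ ≈ 0.254

On the verge of sliding up the incline, friction is at its maximum μN and acts down the slope.
Perpendicular to incline: N = W cos 50° − P sin 27° = 192.1 − 125.3 = 66.83 N.
Along incline: P cos 27° − μN = W sin 50° → μ = −(W sin 50° − P cos 27°) / N = 0.2536.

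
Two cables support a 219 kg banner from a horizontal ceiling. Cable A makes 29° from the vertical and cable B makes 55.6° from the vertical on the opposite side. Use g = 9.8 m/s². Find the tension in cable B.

T_B ≈ 1050 N

Angles from the horizontal: cable A is 90° − 29° = 61°, cable B is 90° − 55.6° = 34.4°.
Weight W = 219 × 9.8 = 2146 N acts straight down.
Horizontal: T_A cos 61° = T_B cos 34.4°  →  T_A = 1.702 T_B.
Vertical: T_A sin 61° + T_B sin 34.4° = 2146.
Substituting the horizontal relation into the vertical equation gives 2.054 T_B = 2146, so T_B = 1045 N.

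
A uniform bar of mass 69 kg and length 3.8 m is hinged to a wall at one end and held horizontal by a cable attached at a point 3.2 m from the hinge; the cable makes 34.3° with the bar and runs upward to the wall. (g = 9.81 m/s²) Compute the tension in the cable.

T ≈ 713 N

Take torques about the hinge: T sin 34.3° · 3.2 = 69×9.81×1.9 = 1286.1 N·m.
So T = 1286.1 / (0.5635 × 3.2) = 713.19 N.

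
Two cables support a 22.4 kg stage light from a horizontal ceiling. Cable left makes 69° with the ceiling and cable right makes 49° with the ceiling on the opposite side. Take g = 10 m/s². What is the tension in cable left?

Weight W = 22.4 × 10 = 224 N acts straight down.
Horizontal: T_left cos 69° = T_right cos 49°  →  T_right = 0.5462 T_left.
Vertical: T_left sin 69° + T_right sin 49° = 224.
Substituting the horizontal relation into the vertical equation gives 1.346 T_left = 224, so T_left = 166.4 N.

T_left ≈ 166 N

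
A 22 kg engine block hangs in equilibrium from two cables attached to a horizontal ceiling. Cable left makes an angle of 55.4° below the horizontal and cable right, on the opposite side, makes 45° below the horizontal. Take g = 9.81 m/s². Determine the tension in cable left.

T_left ≈ 155 N

Weight W = 22 × 9.81 = 215.8 N acts straight down.
Horizontal: T_left cos 55.4° = T_right cos 45°  →  T_right = 0.8031 T_left.
Vertical: T_left sin 55.4° + T_right sin 45° = 215.8.
Substituting the horizontal relation into the vertical equation gives 1.391 T_left = 215.8, so T_left = 155.2 N.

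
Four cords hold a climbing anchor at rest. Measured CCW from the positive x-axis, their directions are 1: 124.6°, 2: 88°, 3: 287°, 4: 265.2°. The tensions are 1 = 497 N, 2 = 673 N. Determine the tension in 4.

T_4 ≈ 185 N

Resolve: ΣF_x = 497 cos 124.6° + 673 cos 88° + T_3 cos 287° + T_4 cos 265.2° = 0.
        ΣF_y = 497 sin 124.6° + 673 sin 88° + T_3 sin 287° + T_4 sin 265.2° = 0.
The known terms sum to (-258.7, 1082) N, so 0.2924 T_3 − 0.0837 T_4 = 258.7 and -0.9563 T_3 − 0.9965 T_4 = -1082.
Solving simultaneously: T_3 = 938 N, T_4 = 185.3 N.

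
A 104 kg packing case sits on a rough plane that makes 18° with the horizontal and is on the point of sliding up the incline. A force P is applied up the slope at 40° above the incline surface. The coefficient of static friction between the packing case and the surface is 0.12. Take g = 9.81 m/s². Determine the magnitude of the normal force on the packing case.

On the verge of sliding up the incline, friction equals μN and acts down the slope.
Perpendicular: N + P sin 40° = W cos 18° = 970.3 N.
Along incline: P cos 40° = W sin 18° + μN  with W sin 18° = 315.3 N.
Solving the pair for P and N: P = 512 N, N = 641.2 N (and f = μN = 76.94 N).

N ≈ 641 N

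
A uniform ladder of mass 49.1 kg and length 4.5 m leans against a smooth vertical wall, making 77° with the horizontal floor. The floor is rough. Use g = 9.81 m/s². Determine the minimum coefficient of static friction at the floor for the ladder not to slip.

μ_min ≈ 0.115

ΣF_y = 0: N_floor = 49.1×9.81 = 481.67 N.
Torques about the foot: N_wall · 4.5 sin 77° = 49.1×9.81×2.25 cos 77° → N_wall = 55.601 N.
ΣF_x = 0: f_floor = N_wall = 55.601 N.
μ_min = f_floor / N_floor = 55.601 / 481.67 = 0.1154.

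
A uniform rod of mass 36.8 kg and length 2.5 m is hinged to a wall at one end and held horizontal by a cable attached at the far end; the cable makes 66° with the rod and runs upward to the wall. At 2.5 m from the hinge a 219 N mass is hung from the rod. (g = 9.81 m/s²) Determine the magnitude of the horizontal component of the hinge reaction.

Take torques about the hinge: T sin 66° · 2.5 = 36.8×9.81×1.25 + 219×2.5 = 998.76 N·m.
So T = 998.76 / (0.9135 × 2.5) = 437.31 N.
ΣF_x = 0: H_x = T cos 66° = 177.87 N.

H_x ≈ 178 N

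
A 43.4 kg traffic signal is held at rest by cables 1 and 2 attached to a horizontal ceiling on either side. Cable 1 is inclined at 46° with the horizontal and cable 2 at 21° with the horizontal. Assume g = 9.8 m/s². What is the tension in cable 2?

Weight W = 43.4 × 9.8 = 425.3 N acts straight down.
Horizontal: T_1 cos 46° = T_2 cos 21°  →  T_1 = 1.344 T_2.
Vertical: T_1 sin 46° + T_2 sin 21° = 425.3.
Substituting the horizontal relation into the vertical equation gives 1.325 T_2 = 425.3, so T_2 = 321 N.

T_2 ≈ 321 N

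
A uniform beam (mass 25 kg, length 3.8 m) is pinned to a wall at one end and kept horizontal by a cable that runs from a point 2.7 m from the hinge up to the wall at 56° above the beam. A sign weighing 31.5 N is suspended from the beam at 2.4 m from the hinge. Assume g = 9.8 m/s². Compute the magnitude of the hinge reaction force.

|H| ≈ 155 N

Take torques about the hinge: T sin 56° · 2.7 = 25×9.8×1.9 + 31.5×2.4 = 541.1 N·m.
So T = 541.1 / (0.8290 × 2.7) = 241.74 N.
ΣF_x = 0: H_x = T cos 56° = 135.18 N.
ΣF_y = 0: H_y = (25×9.8 + 31.5) − T sin 56° = 276.5 − 200.41 = 76.093 N.
|H| = √(H_x² + H_y²) = √((135.18)² + (76.093)²) = 155.12 N.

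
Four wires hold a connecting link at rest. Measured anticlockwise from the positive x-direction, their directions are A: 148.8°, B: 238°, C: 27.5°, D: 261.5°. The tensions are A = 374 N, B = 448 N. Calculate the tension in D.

T_D ≈ 114 N

Resolve: ΣF_x = 374 cos 148.8° + 448 cos 238° + T_C cos 27.5° + T_D cos 261.5° = 0.
        ΣF_y = 374 sin 148.8° + 448 sin 238° + T_C sin 27.5° + T_D sin 261.5° = 0.
The known terms sum to (-557.3, -186.2) N, so 0.8870 T_C − 0.1478 T_D = 557.3 and 0.4617 T_C − 0.9890 T_D = 186.2.
Solving simultaneously: T_C = 647.3 N, T_D = 114 N.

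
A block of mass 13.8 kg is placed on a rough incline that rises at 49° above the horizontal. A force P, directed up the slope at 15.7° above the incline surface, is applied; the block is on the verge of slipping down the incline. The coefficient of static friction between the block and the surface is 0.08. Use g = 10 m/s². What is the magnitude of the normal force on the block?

N ≈ 62.7 N

On the verge of sliding down the incline, friction equals μN and acts up the slope.
Perpendicular: N + P sin 15.7° = W cos 49° = 90.54 N.
Along incline: P cos 15.7° + μN = W sin 49° with W sin 49° = 104.1 N.
Solving the pair for P and N: P = 103 N, N = 62.67 N (and f = μN = 5.014 N).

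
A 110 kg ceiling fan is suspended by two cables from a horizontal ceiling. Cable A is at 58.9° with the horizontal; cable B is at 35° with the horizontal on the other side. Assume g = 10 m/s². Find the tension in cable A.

Weight W = 110 × 10 = 1100 N acts straight down.
Horizontal: T_A cos 58.9° = T_B cos 35°  →  T_B = 0.6306 T_A.
Vertical: T_A sin 58.9° + T_B sin 35° = 1100.
Substituting the horizontal relation into the vertical equation gives 1.218 T_A = 1100, so T_A = 903.2 N.

T_A ≈ 903 N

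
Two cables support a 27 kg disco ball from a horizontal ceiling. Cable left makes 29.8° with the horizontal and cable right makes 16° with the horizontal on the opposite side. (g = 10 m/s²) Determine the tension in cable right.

T_right ≈ 327 N

Weight W = 27 × 10 = 270 N acts straight down.
Horizontal: T_left cos 29.8° = T_right cos 16°  →  T_left = 1.108 T_right.
Vertical: T_left sin 29.8° + T_right sin 16° = 270.
Substituting the horizontal relation into the vertical equation gives 0.8262 T_right = 270, so T_right = 326.8 N.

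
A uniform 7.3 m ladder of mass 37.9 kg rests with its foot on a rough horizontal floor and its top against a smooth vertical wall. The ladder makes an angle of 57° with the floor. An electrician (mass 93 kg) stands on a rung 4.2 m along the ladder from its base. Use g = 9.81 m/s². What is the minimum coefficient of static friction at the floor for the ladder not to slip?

μ_min ≈ 0.359

ΣF_y = 0: N_floor = 37.9×9.81 + 93×9.81 = 1284.1 N.
Torques about the foot: N_wall · 7.3 sin 57° = 37.9×9.81×3.65 cos 57° + 93×9.81×4.2 cos 57° → N_wall = 461.6 N.
ΣF_x = 0: f_floor = N_wall = 461.6 N.
μ_min = f_floor / N_floor = 461.6 / 1284.1 = 0.3595.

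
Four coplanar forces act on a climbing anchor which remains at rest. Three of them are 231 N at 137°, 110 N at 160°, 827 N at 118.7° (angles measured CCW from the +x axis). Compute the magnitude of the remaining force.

F ≈ 1140 N

Sum the known components: ΣF_x = -669.5 N, ΣF_y = 920.6 N.
For equilibrium the remaining force must supply (−ΣF_x, −ΣF_y) = (669.5, -920.6) N.
Magnitude = √((669.5)² + (-920.6)²) = 1138 N; direction = atan2(-920.6, 669.5) = 306.0°.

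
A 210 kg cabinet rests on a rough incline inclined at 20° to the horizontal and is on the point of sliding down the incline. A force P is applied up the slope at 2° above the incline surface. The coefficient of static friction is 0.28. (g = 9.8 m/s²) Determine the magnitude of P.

P ≈ 164 N

On the verge of sliding down the incline, friction equals μN and acts up the slope.
Perpendicular: N + P sin 2° = W cos 20° = 1934 N.
Along incline: P cos 2° + μN = W sin 20° with W sin 20° = 703.9 N.
Solving the pair for P and N: P = 164.1 N, N = 1928 N (and f = μN = 539.9 N).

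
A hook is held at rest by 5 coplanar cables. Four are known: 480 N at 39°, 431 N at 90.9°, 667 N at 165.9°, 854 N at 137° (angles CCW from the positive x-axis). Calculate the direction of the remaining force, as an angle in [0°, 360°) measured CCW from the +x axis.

θ ≈ 301°

Sum the known components: ΣF_x = -905.2 N, ΣF_y = 1478 N.
For equilibrium the remaining force must supply (−ΣF_x, −ΣF_y) = (905.2, -1478) N.
Magnitude = √((905.2)² + (-1478)²) = 1733 N; direction = atan2(-1478, 905.2) = 301.5°.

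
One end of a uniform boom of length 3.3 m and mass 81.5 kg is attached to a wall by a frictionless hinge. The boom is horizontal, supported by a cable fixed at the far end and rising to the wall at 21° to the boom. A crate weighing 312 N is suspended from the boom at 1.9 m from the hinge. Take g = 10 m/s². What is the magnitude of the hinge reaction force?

Take torques about the hinge: T sin 21° · 3.3 = 81.5×10×1.65 + 312×1.9 = 1937.5 N·m.
So T = 1937.5 / (0.3584 × 3.3) = 1638.4 N.
ΣF_x = 0: H_x = T cos 21° = 1529.5 N.
ΣF_y = 0: H_y = (81.5×10 + 312) − T sin 21° = 1127 − 587.14 = 539.86 N.
|H| = √(H_x² + H_y²) = √((1529.5)² + (539.86)²) = 1622 N.

|H| ≈ 1620 N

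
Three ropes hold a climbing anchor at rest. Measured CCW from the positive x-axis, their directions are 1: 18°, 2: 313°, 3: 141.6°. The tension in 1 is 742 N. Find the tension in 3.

T_3 ≈ 4500 N

Resolve: ΣF_x = 742 cos 18° + T_2 cos 313° + T_3 cos 141.6° = 0.
        ΣF_y = 742 sin 18° + T_2 sin 313° + T_3 sin 141.6° = 0.
The known terms sum to (705.7, 229.3) N, so 0.6820 T_2 − 0.7837 T_3 = -705.7 and -0.7314 T_2 + 0.6211 T_3 = -229.3.
Solving simultaneously: T_2 = 4133 N, T_3 = 4497 N.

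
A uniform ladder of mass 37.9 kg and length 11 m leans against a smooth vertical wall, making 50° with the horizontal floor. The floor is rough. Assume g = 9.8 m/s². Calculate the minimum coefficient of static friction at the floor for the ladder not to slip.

ΣF_y = 0: N_floor = 37.9×9.8 = 371.42 N.
Torques about the foot: N_wall · 11 sin 50° = 37.9×9.8×5.5 cos 50° → N_wall = 155.83 N.
ΣF_x = 0: f_floor = N_wall = 155.83 N.
μ_min = f_floor / N_floor = 155.83 / 371.42 = 0.4195.

μ_min ≈ 0.420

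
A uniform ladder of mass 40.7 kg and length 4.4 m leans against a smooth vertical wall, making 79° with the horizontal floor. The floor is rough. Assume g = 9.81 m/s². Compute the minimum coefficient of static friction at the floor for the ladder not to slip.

μ_min ≈ 0.0972

ΣF_y = 0: N_floor = 40.7×9.81 = 399.27 N.
Torques about the foot: N_wall · 4.4 sin 79° = 40.7×9.81×2.2 cos 79° → N_wall = 38.805 N.
ΣF_x = 0: f_floor = N_wall = 38.805 N.
μ_min = f_floor / N_floor = 38.805 / 399.27 = 0.09719.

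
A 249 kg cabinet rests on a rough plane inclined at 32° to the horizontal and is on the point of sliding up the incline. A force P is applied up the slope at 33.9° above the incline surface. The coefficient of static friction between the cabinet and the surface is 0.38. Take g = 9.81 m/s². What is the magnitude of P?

On the verge of sliding up the incline, friction equals μN and acts down the slope.
Perpendicular: N + P sin 33.9° = W cos 32° = 2072 N.
Along incline: P cos 33.9° = W sin 32° + μN  with W sin 32° = 1294 N.
Solving the pair for P and N: P = 1998 N, N = 957.3 N (and f = μN = 363.8 N).

P ≈ 2000 N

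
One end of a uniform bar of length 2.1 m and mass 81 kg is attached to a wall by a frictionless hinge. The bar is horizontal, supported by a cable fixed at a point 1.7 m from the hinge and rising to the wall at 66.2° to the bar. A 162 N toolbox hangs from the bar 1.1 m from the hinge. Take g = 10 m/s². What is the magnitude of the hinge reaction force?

Take torques about the hinge: T sin 66.2° · 1.7 = 81×10×1.05 + 162×1.1 = 1028.7 N·m.
So T = 1028.7 / (0.9150 × 1.7) = 661.36 N.
ΣF_x = 0: H_x = T cos 66.2° = 266.89 N.
ΣF_y = 0: H_y = (81×10 + 162) − T sin 66.2° = 972 − 605.12 = 366.88 N.
|H| = √(H_x² + H_y²) = √((266.89)² + (366.88)²) = 453.69 N.

|H| ≈ 454 N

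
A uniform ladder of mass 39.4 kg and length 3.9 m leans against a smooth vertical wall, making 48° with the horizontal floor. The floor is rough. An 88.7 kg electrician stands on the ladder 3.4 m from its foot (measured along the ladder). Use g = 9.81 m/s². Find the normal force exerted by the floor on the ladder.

ΣF_y = 0: N_floor = 39.4×9.81 + 88.7×9.81 = 1256.7 N.

N_floor ≈ 1260 N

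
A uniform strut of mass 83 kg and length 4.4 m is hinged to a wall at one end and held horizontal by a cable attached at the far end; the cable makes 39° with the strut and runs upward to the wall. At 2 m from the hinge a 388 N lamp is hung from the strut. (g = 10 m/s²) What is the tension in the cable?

T ≈ 940 N

Take torques about the hinge: T sin 39° · 4.4 = 83×10×2.2 + 388×2 = 2602 N·m.
So T = 2602 / (0.6293 × 4.4) = 939.69 N.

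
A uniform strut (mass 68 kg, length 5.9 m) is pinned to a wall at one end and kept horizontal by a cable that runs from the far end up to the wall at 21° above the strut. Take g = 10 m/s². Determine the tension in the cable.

Take torques about the hinge: T sin 21° · 5.9 = 68×10×2.95 = 2006 N·m.
So T = 2006 / (0.3584 × 5.9) = 948.75 N.

T ≈ 949 N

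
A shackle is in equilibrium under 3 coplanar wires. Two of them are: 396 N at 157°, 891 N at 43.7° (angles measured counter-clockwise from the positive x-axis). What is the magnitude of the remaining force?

F ≈ 819 N

Sum the known components: ΣF_x = 279.6 N, ΣF_y = 770.3 N.
For equilibrium the remaining force must supply (−ΣF_x, −ΣF_y) = (-279.6, -770.3) N.
Magnitude = √((-279.6)² + (-770.3)²) = 819.5 N; direction = atan2(-770.3, -279.6) = 250.0°.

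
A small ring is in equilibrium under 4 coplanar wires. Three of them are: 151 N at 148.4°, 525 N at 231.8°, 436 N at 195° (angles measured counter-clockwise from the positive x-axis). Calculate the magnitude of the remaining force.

Sum the known components: ΣF_x = -874.4 N, ΣF_y = -446.3 N.
For equilibrium the remaining force must supply (−ΣF_x, −ΣF_y) = (874.4, 446.3) N.
Magnitude = √((874.4)² + (446.3)²) = 981.7 N; direction = atan2(446.3, 874.4) = 27.0°.

F ≈ 982 N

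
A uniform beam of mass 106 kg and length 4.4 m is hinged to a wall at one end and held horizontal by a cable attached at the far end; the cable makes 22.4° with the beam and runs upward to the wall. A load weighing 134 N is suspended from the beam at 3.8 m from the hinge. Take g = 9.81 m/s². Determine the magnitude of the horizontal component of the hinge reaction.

Take torques about the hinge: T sin 22.4° · 4.4 = 106×9.81×2.2 + 134×3.8 = 2796.9 N·m.
So T = 2796.9 / (0.3811 × 4.4) = 1668.1 N.
ΣF_x = 0: H_x = T cos 22.4° = 1542.2 N.

H_x ≈ 1540 N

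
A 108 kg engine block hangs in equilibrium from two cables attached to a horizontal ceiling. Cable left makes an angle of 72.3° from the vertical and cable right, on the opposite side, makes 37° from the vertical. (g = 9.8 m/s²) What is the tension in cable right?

T_right ≈ 1070 N

Angles from the horizontal: cable left is 90° − 72.3° = 17.7°, cable right is 90° − 37° = 53°.
Weight W = 108 × 9.8 = 1058 N acts straight down.
Horizontal: T_left cos 17.7° = T_right cos 53°  →  T_left = 0.6317 T_right.
Vertical: T_left sin 17.7° + T_right sin 53° = 1058.
Substituting the horizontal relation into the vertical equation gives 0.9907 T_right = 1058, so T_right = 1068 N.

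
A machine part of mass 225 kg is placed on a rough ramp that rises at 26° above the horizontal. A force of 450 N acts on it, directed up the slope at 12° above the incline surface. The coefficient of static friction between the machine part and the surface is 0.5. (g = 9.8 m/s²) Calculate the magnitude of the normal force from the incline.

N ≈ 1890 N

Axes along / perpendicular to the incline. W sin 26° = 966.6 N down-slope; W cos 26° = 1982 N into the surface.
Perpendicular: N = W cos 26° − P sin 12° = 1982 − 93.56 = 1888 N.
Along incline: P cos 12° + f = W sin 26° (friction acts up-slope) → f = 966.6 − 440.2 = 526.4 N.
|f| = 526.4 N ≤ μN = 944.1 N, so the machine part is indeed static.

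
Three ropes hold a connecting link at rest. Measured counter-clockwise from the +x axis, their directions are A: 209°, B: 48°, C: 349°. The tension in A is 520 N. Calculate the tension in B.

Resolve: ΣF_x = 520 cos 209° + T_B cos 48° + T_C cos 349° = 0.
        ΣF_y = 520 sin 209° + T_B sin 48° + T_C sin 349° = 0.
The known terms sum to (-454.8, -252.1) N, so 0.6691 T_B + 0.9816 T_C = 454.8 and 0.7431 T_B − 0.1908 T_C = 252.1.
Solving simultaneously: T_B = 389.9 N, T_C = 197.5 N.

T_B ≈ 390 N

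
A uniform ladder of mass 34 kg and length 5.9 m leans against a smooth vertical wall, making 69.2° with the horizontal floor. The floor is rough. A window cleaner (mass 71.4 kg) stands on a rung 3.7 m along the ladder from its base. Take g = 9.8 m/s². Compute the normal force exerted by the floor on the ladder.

N_floor ≈ 1030 N

ΣF_y = 0: N_floor = 34×9.8 + 71.4×9.8 = 1032.9 N.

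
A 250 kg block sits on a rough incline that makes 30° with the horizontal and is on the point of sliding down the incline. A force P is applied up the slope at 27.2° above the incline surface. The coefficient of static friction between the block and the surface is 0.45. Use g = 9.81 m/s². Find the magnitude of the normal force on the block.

On the verge of sliding down the incline, friction equals μN and acts up the slope.
Perpendicular: N + P sin 27.2° = W cos 30° = 2124 N.
Along incline: P cos 27.2° + μN = W sin 30° with W sin 30° = 1226 N.
Solving the pair for P and N: P = 395.6 N, N = 1943 N (and f = μN = 874.4 N).

N ≈ 1940 N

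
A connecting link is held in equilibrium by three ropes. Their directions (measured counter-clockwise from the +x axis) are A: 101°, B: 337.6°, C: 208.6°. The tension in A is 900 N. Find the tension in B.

Resolve: ΣF_x = 900 cos 101° + T_B cos 337.6° + T_C cos 208.6° = 0.
        ΣF_y = 900 sin 101° + T_B sin 337.6° + T_C sin 208.6° = 0.
The known terms sum to (-171.7, 883.5) N, so 0.9245 T_B − 0.8780 T_C = 171.7 and -0.3811 T_B − 0.4787 T_C = -883.5.
Solving simultaneously: T_B = 1104 N, T_C = 966.8 N.

T_B ≈ 1100 N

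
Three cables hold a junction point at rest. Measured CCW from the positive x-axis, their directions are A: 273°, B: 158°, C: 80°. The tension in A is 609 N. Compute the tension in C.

T_C ≈ 564 N

Resolve: ΣF_x = 609 cos 273° + T_B cos 158° + T_C cos 80° = 0.
        ΣF_y = 609 sin 273° + T_B sin 158° + T_C sin 80° = 0.
The known terms sum to (31.87, -608.2) N, so -0.9272 T_B + 0.1736 T_C = -31.87 and 0.3746 T_B + 0.9848 T_C = 608.2.
Solving simultaneously: T_B = 140.1 N, T_C = 564.3 N.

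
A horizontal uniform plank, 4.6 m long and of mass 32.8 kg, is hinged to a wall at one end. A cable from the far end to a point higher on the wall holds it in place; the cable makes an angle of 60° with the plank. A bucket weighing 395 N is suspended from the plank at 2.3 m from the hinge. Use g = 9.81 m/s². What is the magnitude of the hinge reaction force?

Take torques about the hinge: T sin 60° · 4.6 = 32.8×9.81×2.3 + 395×2.3 = 1648.6 N·m.
So T = 1648.6 / (0.8660 × 4.6) = 413.83 N.
ΣF_x = 0: H_x = T cos 60° = 206.91 N.
ΣF_y = 0: H_y = (32.8×9.81 + 395) − T sin 60° = 716.77 − 358.38 = 358.38 N.
|H| = √(H_x² + H_y²) = √((206.91)² + (358.38)²) = 413.83 N.

|H| ≈ 414 N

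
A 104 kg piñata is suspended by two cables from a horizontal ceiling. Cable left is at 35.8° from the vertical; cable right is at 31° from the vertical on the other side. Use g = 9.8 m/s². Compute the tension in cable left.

Angles from the horizontal: cable left is 90° − 35.8° = 54.2°, cable right is 90° − 31° = 59°.
Weight W = 104 × 9.8 = 1019 N acts straight down.
Horizontal: T_left cos 54.2° = T_right cos 59°  →  T_right = 1.136 T_left.
Vertical: T_left sin 54.2° + T_right sin 59° = 1019.
Substituting the horizontal relation into the vertical equation gives 1.785 T_left = 1019, so T_left = 571.1 N.

T_left ≈ 571 N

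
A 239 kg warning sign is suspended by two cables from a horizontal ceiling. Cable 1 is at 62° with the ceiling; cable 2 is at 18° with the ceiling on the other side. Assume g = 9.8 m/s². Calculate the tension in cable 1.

T_1 ≈ 2260 N

Weight W = 239 × 9.8 = 2342 N acts straight down.
Horizontal: T_1 cos 62° = T_2 cos 18°  →  T_2 = 0.4936 T_1.
Vertical: T_1 sin 62° + T_2 sin 18° = 2342.
Substituting the horizontal relation into the vertical equation gives 1.035 T_1 = 2342, so T_1 = 2262 N.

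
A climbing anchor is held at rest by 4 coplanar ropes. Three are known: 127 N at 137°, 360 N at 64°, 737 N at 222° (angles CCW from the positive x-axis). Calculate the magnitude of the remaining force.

F ≈ 490 N

Sum the known components: ΣF_x = -482.8 N, ΣF_y = -82.97 N.
For equilibrium the remaining force must supply (−ΣF_x, −ΣF_y) = (482.8, 82.97) N.
Magnitude = √((482.8)² + (82.97)²) = 489.8 N; direction = atan2(82.97, 482.8) = 9.8°.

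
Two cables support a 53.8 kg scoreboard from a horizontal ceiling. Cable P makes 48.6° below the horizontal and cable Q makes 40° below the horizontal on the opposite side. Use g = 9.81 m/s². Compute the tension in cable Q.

T_Q ≈ 349 N

Weight W = 53.8 × 9.81 = 527.8 N acts straight down.
Horizontal: T_P cos 48.6° = T_Q cos 40°  →  T_P = 1.158 T_Q.
Vertical: T_P sin 48.6° + T_Q sin 40° = 527.8.
Substituting the horizontal relation into the vertical equation gives 1.512 T_Q = 527.8, so T_Q = 349.1 N.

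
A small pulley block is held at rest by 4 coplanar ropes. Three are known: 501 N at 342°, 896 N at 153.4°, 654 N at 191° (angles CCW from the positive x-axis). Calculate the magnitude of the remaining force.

Sum the known components: ΣF_x = -966.7 N, ΣF_y = 121.6 N.
For equilibrium the remaining force must supply (−ΣF_x, −ΣF_y) = (966.7, -121.6) N.
Magnitude = √((966.7)² + (-121.6)²) = 974.3 N; direction = atan2(-121.6, 966.7) = 352.8°.

F ≈ 974 N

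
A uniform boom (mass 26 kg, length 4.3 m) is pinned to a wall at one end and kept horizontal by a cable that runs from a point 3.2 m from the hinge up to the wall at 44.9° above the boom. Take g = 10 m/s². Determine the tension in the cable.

T ≈ 247 N

Take torques about the hinge: T sin 44.9° · 3.2 = 26×10×2.15 = 559 N·m.
So T = 559 / (0.7059 × 3.2) = 247.48 N.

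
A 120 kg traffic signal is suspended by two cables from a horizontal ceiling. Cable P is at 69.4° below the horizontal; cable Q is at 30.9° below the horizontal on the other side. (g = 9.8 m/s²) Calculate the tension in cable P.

T_P ≈ 1030 N

Weight W = 120 × 9.8 = 1176 N acts straight down.
Horizontal: T_P cos 69.4° = T_Q cos 30.9°  →  T_Q = 0.41 T_P.
Vertical: T_P sin 69.4° + T_Q sin 30.9° = 1176.
Substituting the horizontal relation into the vertical equation gives 1.147 T_P = 1176, so T_P = 1026 N.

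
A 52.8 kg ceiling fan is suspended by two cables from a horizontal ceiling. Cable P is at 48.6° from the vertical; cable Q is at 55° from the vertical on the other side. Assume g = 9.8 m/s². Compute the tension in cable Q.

Angles from the horizontal: cable P is 90° − 48.6° = 41.4°, cable Q is 90° − 55° = 35°.
Weight W = 52.8 × 9.8 = 517.4 N acts straight down.
Horizontal: T_P cos 41.4° = T_Q cos 35°  →  T_P = 1.092 T_Q.
Vertical: T_P sin 41.4° + T_Q sin 35° = 517.4.
Substituting the horizontal relation into the vertical equation gives 1.296 T_Q = 517.4, so T_Q = 399.3 N.

T_Q ≈ 399 N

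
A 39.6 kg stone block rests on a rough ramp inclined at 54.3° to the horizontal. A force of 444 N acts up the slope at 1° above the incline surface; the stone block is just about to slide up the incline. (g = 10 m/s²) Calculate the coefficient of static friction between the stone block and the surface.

On the verge of sliding up the incline, friction is at its maximum μN and acts down the slope.
Perpendicular to incline: N = W cos 54.3° − P sin 1° = 231.1 − 7.749 = 223.3 N.
Along incline: P cos 1° − μN = W sin 54.3° → μ = −(W sin 54.3° − P cos 1°) / N = 0.5478.

μ ≈ 0.548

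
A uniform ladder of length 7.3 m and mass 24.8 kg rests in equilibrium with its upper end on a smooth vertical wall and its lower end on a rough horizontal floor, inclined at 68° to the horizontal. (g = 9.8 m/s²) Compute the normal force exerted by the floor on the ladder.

ΣF_y = 0: N_floor = 24.8×9.8 = 243.04 N.

N_floor ≈ 243 N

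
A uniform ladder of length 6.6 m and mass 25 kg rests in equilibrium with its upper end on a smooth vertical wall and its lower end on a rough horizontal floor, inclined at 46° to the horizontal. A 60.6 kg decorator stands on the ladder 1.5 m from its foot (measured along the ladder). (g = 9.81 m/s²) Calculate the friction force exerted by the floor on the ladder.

f ≈ 249 N

Torques about the foot: N_wall · 6.6 sin 46° = 25×9.81×3.3 cos 46° + 60.6×9.81×1.5 cos 46° → N_wall = 248.89 N.
ΣF_x = 0: f_floor = N_wall = 248.89 N.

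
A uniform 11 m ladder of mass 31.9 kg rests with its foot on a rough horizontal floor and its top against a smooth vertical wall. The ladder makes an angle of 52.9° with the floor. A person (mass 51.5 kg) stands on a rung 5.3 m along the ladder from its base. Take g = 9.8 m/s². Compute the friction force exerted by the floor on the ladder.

f ≈ 302 N

Torques about the foot: N_wall · 11 sin 52.9° = 31.9×9.8×5.5 cos 52.9° + 51.5×9.8×5.3 cos 52.9° → N_wall = 302.13 N.
ΣF_x = 0: f_floor = N_wall = 302.13 N.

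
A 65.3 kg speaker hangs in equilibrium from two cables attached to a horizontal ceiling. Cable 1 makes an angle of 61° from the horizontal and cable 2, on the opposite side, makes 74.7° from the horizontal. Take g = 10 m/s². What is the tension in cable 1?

Weight W = 65.3 × 10 = 653 N acts straight down.
Horizontal: T_1 cos 61° = T_2 cos 74.7°  →  T_2 = 1.837 T_1.
Vertical: T_1 sin 61° + T_2 sin 74.7° = 653.
Substituting the horizontal relation into the vertical equation gives 2.647 T_1 = 653, so T_1 = 246.7 N.

T_1 ≈ 247 N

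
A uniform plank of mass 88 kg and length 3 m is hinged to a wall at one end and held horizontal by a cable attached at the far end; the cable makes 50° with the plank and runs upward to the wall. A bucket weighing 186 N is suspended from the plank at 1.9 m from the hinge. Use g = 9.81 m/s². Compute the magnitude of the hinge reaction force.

Take torques about the hinge: T sin 50° · 3 = 88×9.81×1.5 + 186×1.9 = 1648.3 N·m.
So T = 1648.3 / (0.7660 × 3) = 717.24 N.
ΣF_x = 0: H_x = T cos 50° = 461.03 N.
ΣF_y = 0: H_y = (88×9.81 + 186) − T sin 50° = 1049.3 − 549.44 = 499.84 N.
|H| = √(H_x² + H_y²) = √((461.03)² + (499.84)²) = 680 N.

|H| ≈ 680 N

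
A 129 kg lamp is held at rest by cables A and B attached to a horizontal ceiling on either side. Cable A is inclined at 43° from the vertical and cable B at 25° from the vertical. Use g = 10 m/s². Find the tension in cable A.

Angles from the horizontal: cable A is 90° − 43° = 47°, cable B is 90° − 25° = 65°.
Weight W = 129 × 10 = 1290 N acts straight down.
Horizontal: T_A cos 47° = T_B cos 65°  →  T_B = 1.614 T_A.
Vertical: T_A sin 47° + T_B sin 65° = 1290.
Substituting the horizontal relation into the vertical equation gives 2.194 T_A = 1290, so T_A = 588 N.

T_A ≈ 588 N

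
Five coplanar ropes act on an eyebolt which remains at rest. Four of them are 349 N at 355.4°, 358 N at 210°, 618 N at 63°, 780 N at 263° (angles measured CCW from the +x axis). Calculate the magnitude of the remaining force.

F ≈ 485 N

Sum the known components: ΣF_x = 223.3 N, ΣF_y = -430.5 N.
For equilibrium the remaining force must supply (−ΣF_x, −ΣF_y) = (-223.3, 430.5) N.
Magnitude = √((-223.3)² + (430.5)²) = 485 N; direction = atan2(430.5, -223.3) = 117.4°.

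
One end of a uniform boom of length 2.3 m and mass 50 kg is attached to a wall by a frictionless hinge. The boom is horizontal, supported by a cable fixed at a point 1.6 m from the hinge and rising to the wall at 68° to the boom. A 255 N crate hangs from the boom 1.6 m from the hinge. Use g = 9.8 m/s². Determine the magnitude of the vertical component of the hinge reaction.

|H_y| ≈ 138 N

Take torques about the hinge: T sin 68° · 1.6 = 50×9.8×1.15 + 255×1.6 = 971.5 N·m.
So T = 971.5 / (0.9272 × 1.6) = 654.87 N.
ΣF_y = 0: H_y = (50×9.8 + 255) − T sin 68° = 745 − 607.19 = 137.81 N.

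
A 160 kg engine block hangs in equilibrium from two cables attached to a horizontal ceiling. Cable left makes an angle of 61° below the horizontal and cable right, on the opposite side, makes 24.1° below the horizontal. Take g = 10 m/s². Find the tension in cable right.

Weight W = 160 × 10 = 1600 N acts straight down.
Horizontal: T_left cos 61° = T_right cos 24.1°  →  T_left = 1.883 T_right.
Vertical: T_left sin 61° + T_right sin 24.1° = 1600.
Substituting the horizontal relation into the vertical equation gives 2.055 T_right = 1600, so T_right = 778.5 N.

T_right ≈ 779 N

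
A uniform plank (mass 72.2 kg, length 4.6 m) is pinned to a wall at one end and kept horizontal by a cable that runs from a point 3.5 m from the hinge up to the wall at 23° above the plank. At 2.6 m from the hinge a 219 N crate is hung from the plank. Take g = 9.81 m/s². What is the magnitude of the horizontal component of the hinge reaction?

Take torques about the hinge: T sin 23° · 3.5 = 72.2×9.81×2.3 + 219×2.6 = 2198.4 N·m.
So T = 2198.4 / (0.3907 × 3.5) = 1607.6 N.
ΣF_x = 0: H_x = T cos 23° = 1479.8 N.

H_x ≈ 1480 N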